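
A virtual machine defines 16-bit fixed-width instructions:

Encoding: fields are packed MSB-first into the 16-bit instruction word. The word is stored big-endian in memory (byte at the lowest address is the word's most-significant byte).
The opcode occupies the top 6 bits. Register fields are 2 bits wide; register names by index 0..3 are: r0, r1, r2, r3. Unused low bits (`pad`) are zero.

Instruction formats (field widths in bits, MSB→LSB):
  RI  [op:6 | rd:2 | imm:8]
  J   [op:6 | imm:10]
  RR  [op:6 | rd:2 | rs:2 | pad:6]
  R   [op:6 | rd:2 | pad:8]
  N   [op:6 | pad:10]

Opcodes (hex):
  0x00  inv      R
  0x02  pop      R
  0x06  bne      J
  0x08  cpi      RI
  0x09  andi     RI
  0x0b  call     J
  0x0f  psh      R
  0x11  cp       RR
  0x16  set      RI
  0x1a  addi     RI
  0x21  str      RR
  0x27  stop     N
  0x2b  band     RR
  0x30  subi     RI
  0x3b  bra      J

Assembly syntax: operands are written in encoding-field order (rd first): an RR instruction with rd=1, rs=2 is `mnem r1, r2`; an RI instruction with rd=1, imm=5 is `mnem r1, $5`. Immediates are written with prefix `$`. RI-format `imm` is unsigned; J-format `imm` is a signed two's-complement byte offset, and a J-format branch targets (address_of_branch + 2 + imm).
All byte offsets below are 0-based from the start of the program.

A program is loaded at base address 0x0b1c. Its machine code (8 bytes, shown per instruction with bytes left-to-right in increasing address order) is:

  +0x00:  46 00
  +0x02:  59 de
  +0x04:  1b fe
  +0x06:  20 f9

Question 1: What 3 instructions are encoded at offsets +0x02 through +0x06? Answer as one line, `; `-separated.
set r1, $222; bne $-2; cpi r0, $249

@+02  big-endian(59 de) = 0x59de
  top 6b → 0x16 → set [RI]
  [9:8] rd=1 = r1
  [7:0] imm=222 = $222
@+04  big-endian(1b fe) = 0x1bfe
  top 6b → 0x6 → bne [J]
  [9:0] imm=1022 (s10→-2) = $-2
@+06  big-endian(20 f9) = 0x20f9
  top 6b → 0x8 → cpi [RI]
  [9:8] rd=0 = r0
  [7:0] imm=249 = $249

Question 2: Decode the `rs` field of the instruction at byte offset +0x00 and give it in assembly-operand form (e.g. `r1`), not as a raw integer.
+0x00: 46 00 ⇒ word 0x4600 (big)
  op=0x4600>>10=0x11 ⇒ cp (RR)
  rd: (w>>8)&0x3=0x2 → r2
  rs: (w>>6)&0x3=0x0 → r0

r0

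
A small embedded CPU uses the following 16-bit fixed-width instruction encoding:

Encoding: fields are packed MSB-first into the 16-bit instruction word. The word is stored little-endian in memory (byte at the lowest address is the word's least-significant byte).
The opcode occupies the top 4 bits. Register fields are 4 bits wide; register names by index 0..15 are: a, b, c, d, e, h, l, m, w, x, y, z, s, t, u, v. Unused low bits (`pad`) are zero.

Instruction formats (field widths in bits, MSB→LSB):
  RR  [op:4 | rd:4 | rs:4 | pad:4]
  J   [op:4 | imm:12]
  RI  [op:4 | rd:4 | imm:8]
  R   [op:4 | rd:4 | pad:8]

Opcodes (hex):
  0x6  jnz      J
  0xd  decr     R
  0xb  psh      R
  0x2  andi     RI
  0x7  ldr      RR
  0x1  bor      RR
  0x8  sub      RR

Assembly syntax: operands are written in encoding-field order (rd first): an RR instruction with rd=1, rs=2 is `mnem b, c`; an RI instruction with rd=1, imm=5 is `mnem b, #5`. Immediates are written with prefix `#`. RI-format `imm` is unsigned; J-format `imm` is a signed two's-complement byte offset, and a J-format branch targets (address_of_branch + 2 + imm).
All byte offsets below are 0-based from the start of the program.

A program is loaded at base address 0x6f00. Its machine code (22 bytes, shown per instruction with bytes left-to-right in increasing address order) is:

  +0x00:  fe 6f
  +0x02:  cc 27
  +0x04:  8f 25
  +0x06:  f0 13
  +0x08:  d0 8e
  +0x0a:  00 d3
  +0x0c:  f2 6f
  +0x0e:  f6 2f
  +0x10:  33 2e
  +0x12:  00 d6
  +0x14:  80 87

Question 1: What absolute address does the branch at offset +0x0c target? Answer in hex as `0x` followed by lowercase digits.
0x6f00

off 0x0c: read f2 6f as little → 0x6ff2
  top 4b → 0x6 → jnz [J]
  imm: (w>>0)&0xfff=0xff2 (s12→-14) → #-14
  target = base 0x6f00 + off 0x0c + 2 + imm -14 = 0x6f00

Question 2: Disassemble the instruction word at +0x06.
[06] f0 13 → 0x13f0
  opcode bits[15:12]=0x1: bor/RR
  rd@[11:8]=0x3 ⇒ d
  rs@[7:4]=0xf ⇒ v

bor d, v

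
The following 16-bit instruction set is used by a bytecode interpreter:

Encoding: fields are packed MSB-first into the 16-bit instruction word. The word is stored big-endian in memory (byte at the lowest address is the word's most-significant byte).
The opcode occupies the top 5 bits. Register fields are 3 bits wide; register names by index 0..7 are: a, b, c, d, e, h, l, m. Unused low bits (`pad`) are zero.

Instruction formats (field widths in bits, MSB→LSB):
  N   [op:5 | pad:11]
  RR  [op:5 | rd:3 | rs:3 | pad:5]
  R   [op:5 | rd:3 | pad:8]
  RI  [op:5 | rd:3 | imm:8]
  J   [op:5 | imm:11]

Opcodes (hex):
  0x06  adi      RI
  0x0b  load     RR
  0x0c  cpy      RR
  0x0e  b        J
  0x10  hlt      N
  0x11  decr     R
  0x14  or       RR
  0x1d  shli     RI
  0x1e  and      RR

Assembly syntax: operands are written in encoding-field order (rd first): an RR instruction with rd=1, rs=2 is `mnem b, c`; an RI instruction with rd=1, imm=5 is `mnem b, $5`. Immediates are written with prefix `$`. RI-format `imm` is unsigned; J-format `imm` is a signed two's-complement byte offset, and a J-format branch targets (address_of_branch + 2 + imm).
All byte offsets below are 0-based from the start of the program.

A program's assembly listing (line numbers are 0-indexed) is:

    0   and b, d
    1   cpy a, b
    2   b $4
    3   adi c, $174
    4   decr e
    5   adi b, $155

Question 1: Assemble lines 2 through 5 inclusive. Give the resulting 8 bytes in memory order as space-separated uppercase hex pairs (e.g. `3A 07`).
line 2 (b): pack op=0xe:5|imm=4:11 = 0x7004; big→ 70 04
line 3 (adi): pack op=0x6:5|rd=2:3|imm=174:8 = 0x32ae; big→ 32 ae
line 4 (decr): pack op=0x11:5|rd=4:3|pad=0:8 = 0x8c00; big→ 8c 00
line 5 (adi): pack op=0x6:5|rd=1:3|imm=155:8 = 0x319b; big→ 31 9b

70 04 32 AE 8C 00 31 9B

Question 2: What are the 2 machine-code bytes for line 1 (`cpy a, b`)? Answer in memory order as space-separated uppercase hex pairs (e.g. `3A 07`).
60 20

1. cpy fields op=0xc:5|rd=0:3|rs=1:3|pad=0:5 → word 6020h → 60 20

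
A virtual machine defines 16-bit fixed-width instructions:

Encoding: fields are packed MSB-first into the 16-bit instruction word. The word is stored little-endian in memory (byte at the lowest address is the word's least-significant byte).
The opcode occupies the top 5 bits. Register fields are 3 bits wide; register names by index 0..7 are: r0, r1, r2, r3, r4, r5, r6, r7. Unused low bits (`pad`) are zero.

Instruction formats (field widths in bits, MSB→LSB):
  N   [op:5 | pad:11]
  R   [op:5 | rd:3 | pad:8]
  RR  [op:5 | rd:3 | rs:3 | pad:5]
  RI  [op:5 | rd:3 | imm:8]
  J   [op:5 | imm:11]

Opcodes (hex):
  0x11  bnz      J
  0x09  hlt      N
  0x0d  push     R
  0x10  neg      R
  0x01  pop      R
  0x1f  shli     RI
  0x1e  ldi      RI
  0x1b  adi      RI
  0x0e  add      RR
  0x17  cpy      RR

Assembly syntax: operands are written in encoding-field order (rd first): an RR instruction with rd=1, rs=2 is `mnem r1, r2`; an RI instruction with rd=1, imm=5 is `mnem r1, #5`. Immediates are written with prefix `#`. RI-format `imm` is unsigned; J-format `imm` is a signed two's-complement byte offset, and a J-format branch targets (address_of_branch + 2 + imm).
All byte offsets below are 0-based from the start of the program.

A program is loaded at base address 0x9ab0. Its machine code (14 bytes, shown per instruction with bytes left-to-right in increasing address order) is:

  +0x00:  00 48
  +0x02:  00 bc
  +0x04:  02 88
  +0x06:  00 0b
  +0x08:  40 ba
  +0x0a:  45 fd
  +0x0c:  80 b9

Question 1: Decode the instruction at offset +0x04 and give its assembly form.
bnz #2

[04] 02 88 → 0x8802
  op=0x8802>>11=0x11 ⇒ bnz (J)
  imm: (w>>0)&0x7ff=0x2 → #2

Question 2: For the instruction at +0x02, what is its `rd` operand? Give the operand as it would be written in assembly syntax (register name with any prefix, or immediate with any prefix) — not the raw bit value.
r4

@+02  little-endian(00 bc) = 0xbc00
  op=0xbc00>>11=0x17 ⇒ cpy (RR)
  rd: (w>>8)&0x7=0x4 → r4
  rs: (w>>5)&0x7=0x0 → r0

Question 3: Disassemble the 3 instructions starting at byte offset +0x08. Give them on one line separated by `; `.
cpy r2, r2; shli r5, #69; cpy r1, r4

off 0x08: read 40 ba as little → 0xba40
  top 5b → 0x17 → cpy [RR]
  rd: (w>>8)&0x7=0x2 → r2
  rs: (w>>5)&0x7=0x2 → r2
off 0x0a: read 45 fd as little → 0xfd45
  top 5b → 0x1f → shli [RI]
  rd: (w>>8)&0x7=0x5 → r5
  imm: (w>>0)&0xff=0x45 → #69
off 0x0c: read 80 b9 as little → 0xb980
  top 5b → 0x17 → cpy [RR]
  rd: (w>>8)&0x7=0x1 → r1
  rs: (w>>5)&0x7=0x4 → r4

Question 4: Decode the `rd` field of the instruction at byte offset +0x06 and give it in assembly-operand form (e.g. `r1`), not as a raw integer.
@+06  little-endian(00 0b) = 0x0b00
  op=0x0b00>>11=0x1 ⇒ pop (R)
  rd: (w>>8)&0x7=0x3 → r3

r3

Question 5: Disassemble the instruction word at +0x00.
hlt

off 0x00: read 00 48 as little → 0x4800
  op=0x4800>>11=0x9 ⇒ hlt (N)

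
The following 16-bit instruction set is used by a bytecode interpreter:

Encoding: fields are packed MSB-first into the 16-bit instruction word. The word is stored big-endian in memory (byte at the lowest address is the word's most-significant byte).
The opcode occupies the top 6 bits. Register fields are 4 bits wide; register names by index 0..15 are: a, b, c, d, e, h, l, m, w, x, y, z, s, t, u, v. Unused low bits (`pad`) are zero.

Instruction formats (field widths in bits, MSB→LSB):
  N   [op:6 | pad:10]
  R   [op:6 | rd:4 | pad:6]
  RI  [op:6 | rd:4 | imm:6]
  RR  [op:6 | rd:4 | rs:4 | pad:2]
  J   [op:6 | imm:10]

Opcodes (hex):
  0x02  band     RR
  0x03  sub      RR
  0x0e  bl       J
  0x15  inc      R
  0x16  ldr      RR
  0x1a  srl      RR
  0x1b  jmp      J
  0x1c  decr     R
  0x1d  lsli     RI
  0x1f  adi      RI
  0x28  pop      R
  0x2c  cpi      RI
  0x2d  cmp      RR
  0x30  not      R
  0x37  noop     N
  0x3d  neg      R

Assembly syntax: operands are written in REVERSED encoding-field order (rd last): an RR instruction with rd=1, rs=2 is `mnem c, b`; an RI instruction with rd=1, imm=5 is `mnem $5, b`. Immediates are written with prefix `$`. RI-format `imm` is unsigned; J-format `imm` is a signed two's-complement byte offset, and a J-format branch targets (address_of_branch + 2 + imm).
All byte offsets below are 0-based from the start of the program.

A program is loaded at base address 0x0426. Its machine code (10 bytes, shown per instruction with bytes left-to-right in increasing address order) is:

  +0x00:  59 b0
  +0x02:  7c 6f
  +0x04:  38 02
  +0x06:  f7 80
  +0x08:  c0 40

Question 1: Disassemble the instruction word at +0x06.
[06] f7 80 → 0xf780
  top 6b → 0x3d → neg [R]
  rd: (w>>6)&0xf=0xe → u

neg u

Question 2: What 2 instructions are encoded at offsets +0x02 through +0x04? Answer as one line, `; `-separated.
adi $47, b; bl $2

@+02  big-endian(7c 6f) = 0x7c6f
  op=0x7c6f>>10=0x1f ⇒ adi (RI)
  rd@[9:6]=0x1 ⇒ b
  imm@[5:0]=0x2f ⇒ $47
@+04  big-endian(38 02) = 0x3802
  op=0x3802>>10=0xe ⇒ bl (J)
  imm@[9:0]=0x2 ⇒ $2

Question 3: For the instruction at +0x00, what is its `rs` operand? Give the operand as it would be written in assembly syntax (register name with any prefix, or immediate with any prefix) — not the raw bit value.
+0x00: 59 b0 ⇒ word 0x59b0 (big)
  top 6b → 0x16 → ldr [RR]
  [9:6] rd=6 = l
  [5:2] rs=12 = s

s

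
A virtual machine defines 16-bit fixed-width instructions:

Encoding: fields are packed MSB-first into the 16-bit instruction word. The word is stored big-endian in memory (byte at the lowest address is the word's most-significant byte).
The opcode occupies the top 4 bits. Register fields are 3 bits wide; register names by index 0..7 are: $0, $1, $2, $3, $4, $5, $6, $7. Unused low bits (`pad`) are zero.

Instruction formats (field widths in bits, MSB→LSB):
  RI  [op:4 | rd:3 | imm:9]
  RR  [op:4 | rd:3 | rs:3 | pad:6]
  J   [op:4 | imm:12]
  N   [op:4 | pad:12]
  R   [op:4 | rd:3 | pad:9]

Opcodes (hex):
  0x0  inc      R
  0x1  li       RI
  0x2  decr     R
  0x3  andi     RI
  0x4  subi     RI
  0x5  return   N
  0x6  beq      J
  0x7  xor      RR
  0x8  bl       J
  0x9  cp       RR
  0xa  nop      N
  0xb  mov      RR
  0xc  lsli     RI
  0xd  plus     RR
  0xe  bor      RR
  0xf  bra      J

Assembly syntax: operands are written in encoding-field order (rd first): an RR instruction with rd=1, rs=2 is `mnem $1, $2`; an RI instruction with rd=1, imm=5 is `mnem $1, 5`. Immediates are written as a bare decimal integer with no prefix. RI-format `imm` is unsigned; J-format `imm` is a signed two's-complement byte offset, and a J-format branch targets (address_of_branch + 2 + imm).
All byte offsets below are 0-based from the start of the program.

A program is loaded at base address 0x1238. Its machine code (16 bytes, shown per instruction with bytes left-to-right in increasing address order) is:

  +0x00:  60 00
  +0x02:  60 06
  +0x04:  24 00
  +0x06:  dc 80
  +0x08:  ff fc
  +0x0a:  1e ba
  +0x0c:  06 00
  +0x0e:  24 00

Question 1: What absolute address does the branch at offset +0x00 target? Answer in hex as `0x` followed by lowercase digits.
0x123a

off 0x00: read 60 00 as big → 0x6000
  top 4b → 0x6 → beq [J]
  imm: (w>>0)&0xfff=0x0 → 0
  target = base 0x1238 + off 0x00 + 2 + imm 0 = 0x123a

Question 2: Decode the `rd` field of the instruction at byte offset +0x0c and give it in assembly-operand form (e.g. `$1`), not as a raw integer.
$3

off 0x0c: read 06 00 as big → 0x0600
  opcode bits[15:12]=0x0: inc/R
  rd@[11:9]=0x3 ⇒ $3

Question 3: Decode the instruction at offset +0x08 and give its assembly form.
bra -4

[08] ff fc → 0xfffc
  op=0xfffc>>12=0xf ⇒ bra (J)
  imm@[11:0]=0xffc (s12→-4) ⇒ -4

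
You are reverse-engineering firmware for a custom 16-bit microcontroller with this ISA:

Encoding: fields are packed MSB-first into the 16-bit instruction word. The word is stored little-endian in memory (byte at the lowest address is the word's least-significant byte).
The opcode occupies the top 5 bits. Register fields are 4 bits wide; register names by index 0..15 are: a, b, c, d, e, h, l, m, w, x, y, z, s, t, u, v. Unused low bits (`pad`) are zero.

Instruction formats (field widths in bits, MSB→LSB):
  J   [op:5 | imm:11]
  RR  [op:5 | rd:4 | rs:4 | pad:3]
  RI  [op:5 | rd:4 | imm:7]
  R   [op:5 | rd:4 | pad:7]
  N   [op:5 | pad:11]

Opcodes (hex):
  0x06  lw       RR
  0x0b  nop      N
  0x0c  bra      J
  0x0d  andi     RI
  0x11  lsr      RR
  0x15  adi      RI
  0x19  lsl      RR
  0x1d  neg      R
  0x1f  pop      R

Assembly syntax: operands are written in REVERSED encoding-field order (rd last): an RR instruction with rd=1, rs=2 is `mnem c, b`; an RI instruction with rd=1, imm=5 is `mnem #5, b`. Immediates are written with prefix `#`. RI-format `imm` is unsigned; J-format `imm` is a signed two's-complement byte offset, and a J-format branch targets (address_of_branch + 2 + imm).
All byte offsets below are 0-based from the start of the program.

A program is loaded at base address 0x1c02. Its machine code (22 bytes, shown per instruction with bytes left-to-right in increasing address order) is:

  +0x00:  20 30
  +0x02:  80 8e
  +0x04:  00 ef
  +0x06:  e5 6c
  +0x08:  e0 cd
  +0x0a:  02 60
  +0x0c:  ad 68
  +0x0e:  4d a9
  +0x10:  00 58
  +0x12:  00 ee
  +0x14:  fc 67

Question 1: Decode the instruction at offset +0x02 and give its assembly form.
+0x02: 80 8e ⇒ word 0x8e80 (little)
  opcode bits[15:11]=0x11: lsr/RR
  rd: (w>>7)&0xf=0xd → t
  rs: (w>>3)&0xf=0x0 → a

lsr a, t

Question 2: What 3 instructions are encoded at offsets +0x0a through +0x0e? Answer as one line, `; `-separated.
bra #2; andi #45, b; adi #77, c

+0x0a: 02 60 ⇒ word 0x6002 (little)
  top 5b → 0xc → bra [J]
  imm: (w>>0)&0x7ff=0x2 → #2
+0x0c: ad 68 ⇒ word 0x68ad (little)
  top 5b → 0xd → andi [RI]
  rd: (w>>7)&0xf=0x1 → b
  imm: (w>>0)&0x7f=0x2d → #45
+0x0e: 4d a9 ⇒ word 0xa94d (little)
  top 5b → 0x15 → adi [RI]
  rd: (w>>7)&0xf=0x2 → c
  imm: (w>>0)&0x7f=0x4d → #77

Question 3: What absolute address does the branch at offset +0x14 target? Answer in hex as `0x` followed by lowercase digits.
0x1c14

off 0x14: read fc 67 as little → 0x67fc
  top 5b → 0xc → bra [J]
  imm: (w>>0)&0x7ff=0x7fc (s11→-4) → #-4
  target = base 0x1c02 + off 0x14 + 2 + imm -4 = 0x1c14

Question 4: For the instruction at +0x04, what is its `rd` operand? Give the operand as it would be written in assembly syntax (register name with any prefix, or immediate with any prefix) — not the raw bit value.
u

+0x04: 00 ef ⇒ word 0xef00 (little)
  op=0xef00>>11=0x1d ⇒ neg (R)
  rd: (w>>7)&0xf=0xe → u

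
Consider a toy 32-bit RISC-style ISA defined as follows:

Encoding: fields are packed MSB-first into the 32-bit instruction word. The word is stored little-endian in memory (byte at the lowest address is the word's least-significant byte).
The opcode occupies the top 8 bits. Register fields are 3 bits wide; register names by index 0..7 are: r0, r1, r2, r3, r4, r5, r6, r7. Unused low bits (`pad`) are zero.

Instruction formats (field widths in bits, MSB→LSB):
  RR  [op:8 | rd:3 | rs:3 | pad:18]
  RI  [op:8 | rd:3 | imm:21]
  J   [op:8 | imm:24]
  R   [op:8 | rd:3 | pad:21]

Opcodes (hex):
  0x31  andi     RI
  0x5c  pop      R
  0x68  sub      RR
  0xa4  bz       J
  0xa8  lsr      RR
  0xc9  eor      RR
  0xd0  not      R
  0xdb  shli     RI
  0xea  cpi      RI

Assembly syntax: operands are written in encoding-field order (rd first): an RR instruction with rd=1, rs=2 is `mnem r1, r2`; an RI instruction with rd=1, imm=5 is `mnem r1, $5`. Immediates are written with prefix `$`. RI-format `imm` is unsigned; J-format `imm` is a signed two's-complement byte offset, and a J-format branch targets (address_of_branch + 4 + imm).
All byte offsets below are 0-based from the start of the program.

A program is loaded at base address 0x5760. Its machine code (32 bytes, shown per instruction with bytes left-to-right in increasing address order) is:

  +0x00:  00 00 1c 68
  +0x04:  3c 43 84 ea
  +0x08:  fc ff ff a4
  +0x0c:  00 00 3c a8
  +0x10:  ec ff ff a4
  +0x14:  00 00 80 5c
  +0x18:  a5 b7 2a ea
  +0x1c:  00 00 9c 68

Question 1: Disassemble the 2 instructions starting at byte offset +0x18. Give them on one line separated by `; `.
cpi r1, $702373; sub r4, r7

+0x18: a5 b7 2a ea ⇒ word 0xea2ab7a5 (little)
  opcode bits[31:24]=0xea: cpi/RI
  rd@[23:21]=0x1 ⇒ r1
  imm@[20:0]=0xab7a5 ⇒ $702373
+0x1c: 00 00 9c 68 ⇒ word 0x689c0000 (little)
  opcode bits[31:24]=0x68: sub/RR
  rd@[23:21]=0x4 ⇒ r4
  rs@[20:18]=0x7 ⇒ r7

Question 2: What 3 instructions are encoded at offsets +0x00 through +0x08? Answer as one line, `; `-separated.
off 0x00: read 00 00 1c 68 as little → 0x681c0000
  top 8b → 0x68 → sub [RR]
  rd: (w>>21)&0x7=0x0 → r0
  rs: (w>>18)&0x7=0x7 → r7
off 0x04: read 3c 43 84 ea as little → 0xea84433c
  top 8b → 0xea → cpi [RI]
  rd: (w>>21)&0x7=0x4 → r4
  imm: (w>>0)&0x1fffff=0x4433c → $279356
off 0x08: read fc ff ff a4 as little → 0xa4fffffc
  top 8b → 0xa4 → bz [J]
  imm: (w>>0)&0xffffff=0xfffffc (s24→-4) → $-4

sub r0, r7; cpi r4, $279356; bz $-4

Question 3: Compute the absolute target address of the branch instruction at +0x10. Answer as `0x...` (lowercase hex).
[10] ec ff ff a4 → 0xa4ffffec
  op=0xa4ffffec>>24=0xa4 ⇒ bz (J)
  imm: (w>>0)&0xffffff=0xffffec (s24→-20) → $-20
  target = base 0x5760 + off 0x10 + 4 + imm -20 = 0x5760

0x5760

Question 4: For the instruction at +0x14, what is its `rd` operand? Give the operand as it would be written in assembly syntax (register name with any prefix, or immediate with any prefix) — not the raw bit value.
r4

off 0x14: read 00 00 80 5c as little → 0x5c800000
  op=0x5c800000>>24=0x5c ⇒ pop (R)
  [23:21] rd=4 = r4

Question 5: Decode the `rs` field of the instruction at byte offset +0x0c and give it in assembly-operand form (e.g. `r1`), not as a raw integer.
r7

[0c] 00 00 3c a8 → 0xa83c0000
  opcode bits[31:24]=0xa8: lsr/RR
  rd: (w>>21)&0x7=0x1 → r1
  rs: (w>>18)&0x7=0x7 → r7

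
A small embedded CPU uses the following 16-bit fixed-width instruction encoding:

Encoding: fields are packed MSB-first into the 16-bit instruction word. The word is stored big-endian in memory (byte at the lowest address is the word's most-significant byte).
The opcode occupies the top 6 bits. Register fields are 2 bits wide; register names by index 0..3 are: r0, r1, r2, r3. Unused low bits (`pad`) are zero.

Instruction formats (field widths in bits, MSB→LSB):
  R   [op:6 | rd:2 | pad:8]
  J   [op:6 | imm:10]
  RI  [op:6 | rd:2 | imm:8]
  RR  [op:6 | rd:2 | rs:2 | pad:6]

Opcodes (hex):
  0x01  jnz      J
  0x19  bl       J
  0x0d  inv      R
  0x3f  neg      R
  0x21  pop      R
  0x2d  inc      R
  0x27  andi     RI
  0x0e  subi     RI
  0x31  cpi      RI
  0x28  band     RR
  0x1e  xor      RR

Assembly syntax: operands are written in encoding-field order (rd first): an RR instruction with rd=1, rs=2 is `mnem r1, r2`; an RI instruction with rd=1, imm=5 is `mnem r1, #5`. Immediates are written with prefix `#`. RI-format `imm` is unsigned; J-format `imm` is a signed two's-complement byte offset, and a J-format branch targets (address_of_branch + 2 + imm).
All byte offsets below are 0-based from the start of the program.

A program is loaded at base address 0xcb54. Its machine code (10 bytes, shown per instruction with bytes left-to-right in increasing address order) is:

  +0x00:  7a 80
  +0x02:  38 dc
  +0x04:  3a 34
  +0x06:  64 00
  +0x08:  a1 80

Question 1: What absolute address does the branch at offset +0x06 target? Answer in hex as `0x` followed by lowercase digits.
@+06  big-endian(64 00) = 0x6400
  opcode bits[15:10]=0x19: bl/J
  imm@[9:0]=0x0 ⇒ #0
  target = base 0xcb54 + off 0x06 + 2 + imm 0 = 0xcb5c

0xcb5c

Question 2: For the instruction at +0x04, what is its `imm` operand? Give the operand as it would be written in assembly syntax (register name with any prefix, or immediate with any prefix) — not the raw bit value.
#52

+0x04: 3a 34 ⇒ word 0x3a34 (big)
  top 6b → 0xe → subi [RI]
  rd: (w>>8)&0x3=0x2 → r2
  imm: (w>>0)&0xff=0x34 → #52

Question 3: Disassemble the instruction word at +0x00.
[00] 7a 80 → 0x7a80
  op=0x7a80>>10=0x1e ⇒ xor (RR)
  rd: (w>>8)&0x3=0x2 → r2
  rs: (w>>6)&0x3=0x2 → r2

xor r2, r2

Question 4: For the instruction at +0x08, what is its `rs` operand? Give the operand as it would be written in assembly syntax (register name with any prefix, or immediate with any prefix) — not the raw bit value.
r2

off 0x08: read a1 80 as big → 0xa180
  op=0xa180>>10=0x28 ⇒ band (RR)
  rd: (w>>8)&0x3=0x1 → r1
  rs: (w>>6)&0x3=0x2 → r2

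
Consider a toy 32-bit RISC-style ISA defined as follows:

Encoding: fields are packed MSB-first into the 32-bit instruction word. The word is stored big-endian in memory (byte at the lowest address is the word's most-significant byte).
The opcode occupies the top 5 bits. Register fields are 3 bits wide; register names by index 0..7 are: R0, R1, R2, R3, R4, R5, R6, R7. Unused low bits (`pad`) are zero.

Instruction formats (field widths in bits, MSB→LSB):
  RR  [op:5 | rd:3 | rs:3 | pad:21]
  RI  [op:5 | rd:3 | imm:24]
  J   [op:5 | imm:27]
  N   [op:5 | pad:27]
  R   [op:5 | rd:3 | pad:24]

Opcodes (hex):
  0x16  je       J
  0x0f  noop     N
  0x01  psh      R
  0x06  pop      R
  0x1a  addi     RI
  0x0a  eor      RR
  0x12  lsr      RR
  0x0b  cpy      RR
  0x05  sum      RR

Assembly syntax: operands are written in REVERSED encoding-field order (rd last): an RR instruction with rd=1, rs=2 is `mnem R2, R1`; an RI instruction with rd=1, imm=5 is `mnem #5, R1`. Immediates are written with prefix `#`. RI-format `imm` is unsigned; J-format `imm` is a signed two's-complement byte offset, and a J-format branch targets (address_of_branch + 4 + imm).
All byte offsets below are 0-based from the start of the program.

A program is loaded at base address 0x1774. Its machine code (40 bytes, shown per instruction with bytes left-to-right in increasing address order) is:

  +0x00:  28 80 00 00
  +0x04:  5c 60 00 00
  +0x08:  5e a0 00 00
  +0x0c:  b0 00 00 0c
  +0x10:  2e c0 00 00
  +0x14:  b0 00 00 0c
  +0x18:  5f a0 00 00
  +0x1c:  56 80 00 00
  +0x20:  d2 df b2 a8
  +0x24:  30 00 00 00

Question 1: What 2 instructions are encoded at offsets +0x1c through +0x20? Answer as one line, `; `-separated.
off 0x1c: read 56 80 00 00 as big → 0x56800000
  top 5b → 0xa → eor [RR]
  rd@[26:24]=0x6 ⇒ R6
  rs@[23:21]=0x4 ⇒ R4
off 0x20: read d2 df b2 a8 as big → 0xd2dfb2a8
  top 5b → 0x1a → addi [RI]
  rd@[26:24]=0x2 ⇒ R2
  imm@[23:0]=0xdfb2a8 ⇒ #14660264

eor R4, R6; addi #14660264, R2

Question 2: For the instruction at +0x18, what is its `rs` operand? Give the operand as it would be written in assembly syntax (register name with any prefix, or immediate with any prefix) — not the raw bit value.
off 0x18: read 5f a0 00 00 as big → 0x5fa00000
  op=0x5fa00000>>27=0xb ⇒ cpy (RR)
  rd: (w>>24)&0x7=0x7 → R7
  rs: (w>>21)&0x7=0x5 → R5

R5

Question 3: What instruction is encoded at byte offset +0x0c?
+0x0c: b0 00 00 0c ⇒ word 0xb000000c (big)
  opcode bits[31:27]=0x16: je/J
  imm@[26:0]=0xc ⇒ #12

je #12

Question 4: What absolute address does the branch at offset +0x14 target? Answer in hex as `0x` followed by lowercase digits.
0x1798

+0x14: b0 00 00 0c ⇒ word 0xb000000c (big)
  op=0xb000000c>>27=0x16 ⇒ je (J)
  imm@[26:0]=0xc ⇒ #12
  target = base 0x1774 + off 0x14 + 4 + imm 12 = 0x1798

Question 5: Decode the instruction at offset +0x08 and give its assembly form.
cpy R5, R6

+0x08: 5e a0 00 00 ⇒ word 0x5ea00000 (big)
  opcode bits[31:27]=0xb: cpy/RR
  rd: (w>>24)&0x7=0x6 → R6
  rs: (w>>21)&0x7=0x5 → R5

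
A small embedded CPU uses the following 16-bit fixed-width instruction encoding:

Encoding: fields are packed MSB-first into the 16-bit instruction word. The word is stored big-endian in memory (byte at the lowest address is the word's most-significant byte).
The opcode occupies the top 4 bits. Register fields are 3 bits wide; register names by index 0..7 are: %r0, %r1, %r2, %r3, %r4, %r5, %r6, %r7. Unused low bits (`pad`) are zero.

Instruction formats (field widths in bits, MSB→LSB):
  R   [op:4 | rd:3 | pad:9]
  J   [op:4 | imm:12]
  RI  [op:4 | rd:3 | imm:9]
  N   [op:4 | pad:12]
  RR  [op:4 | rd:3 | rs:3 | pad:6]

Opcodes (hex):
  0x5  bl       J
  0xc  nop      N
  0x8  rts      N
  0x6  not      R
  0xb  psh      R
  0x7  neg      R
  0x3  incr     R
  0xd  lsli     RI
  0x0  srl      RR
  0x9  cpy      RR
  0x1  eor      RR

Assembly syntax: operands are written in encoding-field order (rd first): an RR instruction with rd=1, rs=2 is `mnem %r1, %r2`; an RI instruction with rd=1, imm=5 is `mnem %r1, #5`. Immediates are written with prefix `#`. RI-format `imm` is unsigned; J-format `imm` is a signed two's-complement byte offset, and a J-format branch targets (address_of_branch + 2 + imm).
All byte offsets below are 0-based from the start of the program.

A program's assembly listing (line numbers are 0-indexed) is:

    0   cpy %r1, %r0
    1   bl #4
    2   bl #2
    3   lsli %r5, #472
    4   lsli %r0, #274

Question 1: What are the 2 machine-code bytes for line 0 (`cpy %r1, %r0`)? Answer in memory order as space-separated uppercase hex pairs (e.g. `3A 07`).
92 00

line 0 (cpy): pack op=0x9:4|rd=1:3|rs=0:3|pad=0:6 = 0x9200; big→ 92 00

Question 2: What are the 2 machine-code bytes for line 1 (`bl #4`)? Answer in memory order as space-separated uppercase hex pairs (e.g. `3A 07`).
50 04

line 1 (bl): pack op=0x5:4|imm=4:12 = 0x5004; big→ 50 04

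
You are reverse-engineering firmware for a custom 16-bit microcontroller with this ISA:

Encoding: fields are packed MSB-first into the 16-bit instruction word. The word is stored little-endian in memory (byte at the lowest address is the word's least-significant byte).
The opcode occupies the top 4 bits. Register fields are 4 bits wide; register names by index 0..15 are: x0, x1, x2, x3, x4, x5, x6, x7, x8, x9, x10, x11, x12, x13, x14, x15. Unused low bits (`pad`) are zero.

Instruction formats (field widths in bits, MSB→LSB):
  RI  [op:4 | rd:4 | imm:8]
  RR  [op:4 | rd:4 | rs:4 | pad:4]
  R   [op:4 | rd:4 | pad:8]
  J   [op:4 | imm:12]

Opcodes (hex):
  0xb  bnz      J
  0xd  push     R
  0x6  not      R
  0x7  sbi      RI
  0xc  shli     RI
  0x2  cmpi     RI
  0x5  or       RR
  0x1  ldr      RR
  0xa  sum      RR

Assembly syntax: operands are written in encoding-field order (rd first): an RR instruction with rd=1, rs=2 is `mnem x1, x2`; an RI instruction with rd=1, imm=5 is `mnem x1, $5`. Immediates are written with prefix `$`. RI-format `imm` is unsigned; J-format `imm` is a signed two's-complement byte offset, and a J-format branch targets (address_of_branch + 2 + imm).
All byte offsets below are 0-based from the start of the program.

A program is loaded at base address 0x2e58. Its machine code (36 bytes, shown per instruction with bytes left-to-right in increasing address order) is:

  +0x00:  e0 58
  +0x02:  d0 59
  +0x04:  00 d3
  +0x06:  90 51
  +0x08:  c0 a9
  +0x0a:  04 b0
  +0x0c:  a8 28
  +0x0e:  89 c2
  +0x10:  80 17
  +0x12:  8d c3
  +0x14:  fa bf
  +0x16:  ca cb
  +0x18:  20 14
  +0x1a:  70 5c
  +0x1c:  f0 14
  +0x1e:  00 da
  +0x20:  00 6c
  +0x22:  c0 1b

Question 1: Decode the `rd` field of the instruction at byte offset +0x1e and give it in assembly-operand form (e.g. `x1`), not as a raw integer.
+0x1e: 00 da ⇒ word 0xda00 (little)
  opcode bits[15:12]=0xd: push/R
  rd@[11:8]=0xa ⇒ x10

x10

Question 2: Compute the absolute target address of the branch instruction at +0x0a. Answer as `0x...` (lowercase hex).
+0x0a: 04 b0 ⇒ word 0xb004 (little)
  op=0xb004>>12=0xb ⇒ bnz (J)
  [11:0] imm=4 = $4
  target = base 0x2e58 + off 0x0a + 2 + imm 4 = 0x2e68

0x2e68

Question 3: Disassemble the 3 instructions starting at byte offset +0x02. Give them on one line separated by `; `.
+0x02: d0 59 ⇒ word 0x59d0 (little)
  opcode bits[15:12]=0x5: or/RR
  rd: (w>>8)&0xf=0x9 → x9
  rs: (w>>4)&0xf=0xd → x13
+0x04: 00 d3 ⇒ word 0xd300 (little)
  opcode bits[15:12]=0xd: push/R
  rd: (w>>8)&0xf=0x3 → x3
+0x06: 90 51 ⇒ word 0x5190 (little)
  opcode bits[15:12]=0x5: or/RR
  rd: (w>>8)&0xf=0x1 → x1
  rs: (w>>4)&0xf=0x9 → x9

or x9, x13; push x3; or x1, x9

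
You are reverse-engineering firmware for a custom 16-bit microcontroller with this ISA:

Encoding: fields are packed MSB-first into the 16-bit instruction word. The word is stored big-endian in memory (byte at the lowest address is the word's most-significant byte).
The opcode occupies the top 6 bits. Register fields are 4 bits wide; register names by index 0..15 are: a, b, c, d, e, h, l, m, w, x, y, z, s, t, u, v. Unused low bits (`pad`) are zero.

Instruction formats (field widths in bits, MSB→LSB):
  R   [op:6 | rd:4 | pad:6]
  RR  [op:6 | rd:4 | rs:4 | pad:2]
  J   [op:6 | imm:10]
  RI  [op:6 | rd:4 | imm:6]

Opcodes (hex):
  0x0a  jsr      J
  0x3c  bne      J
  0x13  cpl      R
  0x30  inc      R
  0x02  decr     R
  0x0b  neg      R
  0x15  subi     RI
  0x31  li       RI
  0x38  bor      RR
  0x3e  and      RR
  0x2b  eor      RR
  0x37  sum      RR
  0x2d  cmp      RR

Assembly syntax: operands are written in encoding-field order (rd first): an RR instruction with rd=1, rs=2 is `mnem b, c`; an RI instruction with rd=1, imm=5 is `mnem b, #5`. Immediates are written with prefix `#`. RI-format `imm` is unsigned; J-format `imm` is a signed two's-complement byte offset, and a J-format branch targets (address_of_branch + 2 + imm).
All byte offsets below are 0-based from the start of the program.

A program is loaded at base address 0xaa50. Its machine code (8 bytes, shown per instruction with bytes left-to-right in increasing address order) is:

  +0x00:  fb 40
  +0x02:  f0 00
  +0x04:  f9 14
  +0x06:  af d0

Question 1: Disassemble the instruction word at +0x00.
off 0x00: read fb 40 as big → 0xfb40
  top 6b → 0x3e → and [RR]
  rd: (w>>6)&0xf=0xd → t
  rs: (w>>2)&0xf=0x0 → a

and t, a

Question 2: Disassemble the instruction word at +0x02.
bne #0

@+02  big-endian(f0 00) = 0xf000
  op=0xf000>>10=0x3c ⇒ bne (J)
  imm: (w>>0)&0x3ff=0x0 → #0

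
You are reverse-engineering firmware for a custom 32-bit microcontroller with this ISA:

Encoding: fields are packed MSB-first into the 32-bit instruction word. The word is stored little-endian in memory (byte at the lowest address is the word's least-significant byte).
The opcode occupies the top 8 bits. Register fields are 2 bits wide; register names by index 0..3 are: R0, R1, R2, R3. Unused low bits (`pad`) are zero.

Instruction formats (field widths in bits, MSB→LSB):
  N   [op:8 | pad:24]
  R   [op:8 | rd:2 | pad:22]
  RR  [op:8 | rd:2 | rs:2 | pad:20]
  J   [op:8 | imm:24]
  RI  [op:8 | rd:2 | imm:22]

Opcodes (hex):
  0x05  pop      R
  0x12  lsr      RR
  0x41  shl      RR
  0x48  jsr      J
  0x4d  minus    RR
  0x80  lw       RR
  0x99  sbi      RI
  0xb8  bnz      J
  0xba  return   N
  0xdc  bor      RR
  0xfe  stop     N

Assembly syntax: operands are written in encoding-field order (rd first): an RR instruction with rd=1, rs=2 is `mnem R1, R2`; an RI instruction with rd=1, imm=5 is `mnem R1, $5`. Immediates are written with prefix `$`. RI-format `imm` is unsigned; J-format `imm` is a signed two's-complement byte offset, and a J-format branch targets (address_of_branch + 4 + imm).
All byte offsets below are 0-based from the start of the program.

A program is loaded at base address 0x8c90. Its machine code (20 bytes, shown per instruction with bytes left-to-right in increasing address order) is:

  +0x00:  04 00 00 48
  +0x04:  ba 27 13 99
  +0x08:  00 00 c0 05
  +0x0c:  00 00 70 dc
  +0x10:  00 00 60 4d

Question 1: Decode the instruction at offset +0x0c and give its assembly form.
bor R1, R3

@+0c  little-endian(00 00 70 dc) = 0xdc700000
  op=0xdc700000>>24=0xdc ⇒ bor (RR)
  [23:22] rd=1 = R1
  [21:20] rs=3 = R3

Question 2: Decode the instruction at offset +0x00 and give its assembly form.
jsr $4

@+00  little-endian(04 00 00 48) = 0x48000004
  opcode bits[31:24]=0x48: jsr/J
  imm: (w>>0)&0xffffff=0x4 → $4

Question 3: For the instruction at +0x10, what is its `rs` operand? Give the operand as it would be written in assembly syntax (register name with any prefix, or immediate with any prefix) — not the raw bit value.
@+10  little-endian(00 00 60 4d) = 0x4d600000
  op=0x4d600000>>24=0x4d ⇒ minus (RR)
  [23:22] rd=1 = R1
  [21:20] rs=2 = R2

R2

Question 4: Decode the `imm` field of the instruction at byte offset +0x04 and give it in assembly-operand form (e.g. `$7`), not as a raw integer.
$1255354

[04] ba 27 13 99 → 0x991327ba
  opcode bits[31:24]=0x99: sbi/RI
  rd@[23:22]=0x0 ⇒ R0
  imm@[21:0]=0x1327ba ⇒ $1255354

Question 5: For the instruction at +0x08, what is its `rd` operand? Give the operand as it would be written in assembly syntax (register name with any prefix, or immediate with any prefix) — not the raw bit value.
[08] 00 00 c0 05 → 0x05c00000
  op=0x05c00000>>24=0x5 ⇒ pop (R)
  rd: (w>>22)&0x3=0x3 → R3

R3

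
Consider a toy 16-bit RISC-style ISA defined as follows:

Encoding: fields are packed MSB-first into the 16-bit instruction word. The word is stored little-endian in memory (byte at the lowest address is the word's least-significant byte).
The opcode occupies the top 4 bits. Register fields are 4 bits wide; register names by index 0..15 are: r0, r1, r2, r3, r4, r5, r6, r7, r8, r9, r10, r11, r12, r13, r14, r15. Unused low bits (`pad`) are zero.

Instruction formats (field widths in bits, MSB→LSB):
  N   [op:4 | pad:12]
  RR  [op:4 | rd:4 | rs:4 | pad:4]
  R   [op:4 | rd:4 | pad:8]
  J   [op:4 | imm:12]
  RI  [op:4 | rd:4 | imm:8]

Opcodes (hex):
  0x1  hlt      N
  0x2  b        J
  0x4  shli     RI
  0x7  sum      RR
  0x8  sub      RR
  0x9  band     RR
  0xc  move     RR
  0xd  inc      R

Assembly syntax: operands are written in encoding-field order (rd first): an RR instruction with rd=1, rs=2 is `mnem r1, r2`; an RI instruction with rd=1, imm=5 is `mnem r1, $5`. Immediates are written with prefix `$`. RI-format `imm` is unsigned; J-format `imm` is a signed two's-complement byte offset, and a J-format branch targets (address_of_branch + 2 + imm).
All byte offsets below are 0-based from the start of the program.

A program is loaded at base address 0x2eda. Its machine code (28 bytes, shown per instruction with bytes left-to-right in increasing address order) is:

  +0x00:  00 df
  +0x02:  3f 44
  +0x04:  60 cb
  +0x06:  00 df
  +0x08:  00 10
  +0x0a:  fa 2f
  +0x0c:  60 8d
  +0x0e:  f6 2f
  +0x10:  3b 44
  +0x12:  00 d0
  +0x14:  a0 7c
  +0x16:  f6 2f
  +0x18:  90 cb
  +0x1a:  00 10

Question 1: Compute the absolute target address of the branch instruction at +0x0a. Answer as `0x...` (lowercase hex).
0x2ee0

off 0x0a: read fa 2f as little → 0x2ffa
  top 4b → 0x2 → b [J]
  imm@[11:0]=0xffa (s12→-6) ⇒ $-6
  target = base 0x2eda + off 0x0a + 2 + imm -6 = 0x2ee0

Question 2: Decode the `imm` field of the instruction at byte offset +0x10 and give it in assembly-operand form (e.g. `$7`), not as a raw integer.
$59

+0x10: 3b 44 ⇒ word 0x443b (little)
  op=0x443b>>12=0x4 ⇒ shli (RI)
  rd: (w>>8)&0xf=0x4 → r4
  imm: (w>>0)&0xff=0x3b → $59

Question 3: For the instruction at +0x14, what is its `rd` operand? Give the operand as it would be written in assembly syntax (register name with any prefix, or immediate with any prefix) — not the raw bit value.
r12

off 0x14: read a0 7c as little → 0x7ca0
  top 4b → 0x7 → sum [RR]
  rd@[11:8]=0xc ⇒ r12
  rs@[7:4]=0xa ⇒ r10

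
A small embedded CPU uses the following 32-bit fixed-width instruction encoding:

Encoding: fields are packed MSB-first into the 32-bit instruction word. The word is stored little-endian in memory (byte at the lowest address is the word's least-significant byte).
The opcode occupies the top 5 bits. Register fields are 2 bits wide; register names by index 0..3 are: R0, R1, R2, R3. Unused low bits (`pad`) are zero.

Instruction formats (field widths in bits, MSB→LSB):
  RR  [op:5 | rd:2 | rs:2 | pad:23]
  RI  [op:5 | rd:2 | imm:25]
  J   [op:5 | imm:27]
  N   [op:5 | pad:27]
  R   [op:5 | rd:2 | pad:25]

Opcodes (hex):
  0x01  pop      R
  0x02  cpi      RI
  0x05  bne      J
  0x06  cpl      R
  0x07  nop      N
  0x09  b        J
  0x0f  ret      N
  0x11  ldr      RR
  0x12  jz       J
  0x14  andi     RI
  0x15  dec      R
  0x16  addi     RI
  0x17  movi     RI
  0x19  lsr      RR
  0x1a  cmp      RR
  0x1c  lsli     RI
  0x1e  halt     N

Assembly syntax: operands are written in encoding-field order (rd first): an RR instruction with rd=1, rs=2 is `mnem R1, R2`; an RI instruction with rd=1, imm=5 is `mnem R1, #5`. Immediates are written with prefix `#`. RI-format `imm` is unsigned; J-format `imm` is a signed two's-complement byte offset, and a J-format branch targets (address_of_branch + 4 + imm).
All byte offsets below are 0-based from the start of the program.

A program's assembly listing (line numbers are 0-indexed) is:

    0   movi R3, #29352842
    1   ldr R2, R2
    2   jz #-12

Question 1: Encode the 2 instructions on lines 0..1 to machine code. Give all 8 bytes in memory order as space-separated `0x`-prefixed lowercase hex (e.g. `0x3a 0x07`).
L0: movi op=0x17:5|rd=3:2|imm=29352842:25 ⇒ 0xbfbfe38a ⇒ little 8a e3 bf bf
L1: ldr op=0x11:5|rd=2:2|rs=2:2|pad=0:23 ⇒ 0x8d000000 ⇒ little 00 00 00 8d

0x8a 0xe3 0xbf 0xbf 0x00 0x00 0x00 0x8d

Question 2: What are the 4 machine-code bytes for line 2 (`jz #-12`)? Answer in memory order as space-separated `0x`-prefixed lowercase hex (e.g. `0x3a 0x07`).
line 2 (jz): pack op=0x12:5|imm=-12:27 = 0x97fffff4; little→ f4 ff ff 97

0xf4 0xff 0xff 0x97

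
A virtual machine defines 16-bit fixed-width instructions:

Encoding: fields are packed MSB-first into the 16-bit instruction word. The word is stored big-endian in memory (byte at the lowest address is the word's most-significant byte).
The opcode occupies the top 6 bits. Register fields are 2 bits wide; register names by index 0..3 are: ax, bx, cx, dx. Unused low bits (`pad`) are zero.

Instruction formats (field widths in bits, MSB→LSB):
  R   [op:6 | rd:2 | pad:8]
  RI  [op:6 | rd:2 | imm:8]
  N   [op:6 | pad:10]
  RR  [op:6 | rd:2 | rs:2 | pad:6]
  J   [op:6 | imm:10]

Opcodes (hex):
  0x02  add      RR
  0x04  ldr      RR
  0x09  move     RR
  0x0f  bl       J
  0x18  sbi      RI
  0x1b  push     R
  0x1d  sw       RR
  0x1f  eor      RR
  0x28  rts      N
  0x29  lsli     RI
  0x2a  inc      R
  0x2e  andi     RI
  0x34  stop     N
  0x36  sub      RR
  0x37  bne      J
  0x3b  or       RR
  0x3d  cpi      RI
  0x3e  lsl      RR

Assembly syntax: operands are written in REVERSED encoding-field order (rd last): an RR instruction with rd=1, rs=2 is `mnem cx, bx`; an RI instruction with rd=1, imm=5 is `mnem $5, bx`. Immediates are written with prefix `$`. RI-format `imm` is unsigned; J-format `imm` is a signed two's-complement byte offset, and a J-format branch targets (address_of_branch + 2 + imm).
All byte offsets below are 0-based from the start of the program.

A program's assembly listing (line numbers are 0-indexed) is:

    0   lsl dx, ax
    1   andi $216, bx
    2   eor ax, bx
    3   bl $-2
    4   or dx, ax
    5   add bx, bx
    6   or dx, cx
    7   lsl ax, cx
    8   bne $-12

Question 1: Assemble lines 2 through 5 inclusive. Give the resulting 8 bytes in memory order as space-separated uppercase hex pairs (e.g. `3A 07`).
7D 00 3F FE EC C0 09 40

2. eor fields op=0x1f:6|rd=1:2|rs=0:2|pad=0:6 → word 7d00h → 7d 00
3. bl fields op=0xf:6|imm=-2:10 → word 3ffeh → 3f fe
4. or fields op=0x3b:6|rd=0:2|rs=3:2|pad=0:6 → word ecc0h → ec c0
5. add fields op=0x2:6|rd=1:2|rs=1:2|pad=0:6 → word 0940h → 09 40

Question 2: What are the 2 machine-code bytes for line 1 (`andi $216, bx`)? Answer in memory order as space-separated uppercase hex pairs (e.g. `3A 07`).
B9 D8

1. andi fields op=0x2e:6|rd=1:2|imm=216:8 → word b9d8h → b9 d8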